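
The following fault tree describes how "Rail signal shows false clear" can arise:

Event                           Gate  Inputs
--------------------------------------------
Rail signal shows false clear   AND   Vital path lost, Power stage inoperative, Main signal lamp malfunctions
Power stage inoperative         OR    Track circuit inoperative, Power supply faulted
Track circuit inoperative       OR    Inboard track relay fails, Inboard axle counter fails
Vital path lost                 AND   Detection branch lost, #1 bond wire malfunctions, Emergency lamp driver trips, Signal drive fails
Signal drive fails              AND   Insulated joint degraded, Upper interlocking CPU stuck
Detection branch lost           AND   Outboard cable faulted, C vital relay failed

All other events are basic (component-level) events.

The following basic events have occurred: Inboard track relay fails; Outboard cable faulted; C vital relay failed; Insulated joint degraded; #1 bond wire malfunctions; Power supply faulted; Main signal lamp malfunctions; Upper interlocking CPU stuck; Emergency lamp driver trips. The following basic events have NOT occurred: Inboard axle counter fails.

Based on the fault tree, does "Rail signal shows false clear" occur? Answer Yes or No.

Detection branch lost [AND]: Outboard cable faulted=occurs, C vital relay failed=occurs → all inputs occur → occurs.
Signal drive fails [AND]: Insulated joint degraded=occurs, Upper interlocking CPU stuck=occurs → all inputs occur → occurs.
Vital path lost [AND]: Detection branch lost=occurs, #1 bond wire malfunctions=occurs, Emergency lamp driver trips=occurs, Signal drive fails=occurs → all inputs occur → occurs.
Track circuit inoperative [OR]: Inboard track relay fails=occurs, Inboard axle counter fails=not → at least one input occurs → occurs.
Power stage inoperative [OR]: Track circuit inoperative=occurs, Power supply faulted=occurs → at least one input occurs → occurs.
Rail signal shows false clear [AND]: Vital path lost=occurs, Power stage inoperative=occurs, Main signal lamp malfunctions=occurs → all inputs occur → occurs.

Yes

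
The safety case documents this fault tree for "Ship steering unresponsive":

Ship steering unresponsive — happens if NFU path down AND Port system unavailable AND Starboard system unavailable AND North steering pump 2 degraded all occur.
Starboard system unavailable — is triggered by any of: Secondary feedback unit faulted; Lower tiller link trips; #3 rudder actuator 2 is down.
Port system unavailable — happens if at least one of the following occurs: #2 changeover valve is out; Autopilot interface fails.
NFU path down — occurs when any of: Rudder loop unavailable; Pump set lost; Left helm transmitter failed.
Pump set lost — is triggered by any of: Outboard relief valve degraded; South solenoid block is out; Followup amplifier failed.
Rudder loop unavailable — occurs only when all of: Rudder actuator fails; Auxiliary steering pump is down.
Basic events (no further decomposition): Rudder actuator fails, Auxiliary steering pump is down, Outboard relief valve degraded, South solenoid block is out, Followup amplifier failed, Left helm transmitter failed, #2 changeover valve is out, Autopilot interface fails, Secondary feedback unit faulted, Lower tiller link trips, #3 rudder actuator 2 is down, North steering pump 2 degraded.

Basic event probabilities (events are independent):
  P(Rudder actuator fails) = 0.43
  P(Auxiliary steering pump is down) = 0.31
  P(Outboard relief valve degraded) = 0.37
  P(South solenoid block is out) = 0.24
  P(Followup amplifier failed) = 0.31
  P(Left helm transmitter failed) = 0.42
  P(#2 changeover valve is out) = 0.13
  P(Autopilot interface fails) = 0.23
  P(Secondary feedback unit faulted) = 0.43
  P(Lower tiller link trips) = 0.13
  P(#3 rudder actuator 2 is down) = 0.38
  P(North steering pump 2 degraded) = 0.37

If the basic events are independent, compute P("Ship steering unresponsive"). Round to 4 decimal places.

P(Rudder loop unavailable) [AND] = 0.43 × 0.31 = 0.133300
P(Pump set lost) [OR] = 1 − (1−0.37) × (1−0.24) × (1−0.31) = 0.669628
P(NFU path down) [OR] = 1 − (1−0.133300) × (1−0.669628) × (1−0.42) = 0.833927
P(Port system unavailable) [OR] = 1 − (1−0.13) × (1−0.23) = 0.330100
P(Starboard system unavailable) [OR] = 1 − (1−0.43) × (1−0.13) × (1−0.38) = 0.692542
P(Ship steering unresponsive) [AND] = 0.833927 × 0.330100 × 0.692542 × 0.37 = 0.070538
Rounded to 4 decimal places: P(Ship steering unresponsive) ≈ 0.0705.

0.0705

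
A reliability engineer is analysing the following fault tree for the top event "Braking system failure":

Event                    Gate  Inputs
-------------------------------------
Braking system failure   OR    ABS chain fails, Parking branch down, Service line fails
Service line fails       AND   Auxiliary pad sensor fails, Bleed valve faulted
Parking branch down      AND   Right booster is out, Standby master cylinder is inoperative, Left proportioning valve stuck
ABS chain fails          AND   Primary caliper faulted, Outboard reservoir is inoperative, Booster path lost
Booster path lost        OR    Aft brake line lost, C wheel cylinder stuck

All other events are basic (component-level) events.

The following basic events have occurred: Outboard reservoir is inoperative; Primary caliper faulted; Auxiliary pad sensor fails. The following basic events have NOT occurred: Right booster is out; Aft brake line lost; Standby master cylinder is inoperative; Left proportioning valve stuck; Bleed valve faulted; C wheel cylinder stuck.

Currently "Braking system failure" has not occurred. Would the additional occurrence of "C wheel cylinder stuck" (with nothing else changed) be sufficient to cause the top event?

Counterfactual: set "C wheel cylinder stuck" to occurred.
Booster path lost [OR]: Aft brake line lost=not, C wheel cylinder stuck=occurs → at least one input occurs → occurs.
ABS chain fails [AND]: Primary caliper faulted=occurs, Outboard reservoir is inoperative=occurs, Booster path lost=occurs → all inputs occur → occurs.
Parking branch down [AND]: Right booster is out=not, Standby master cylinder is inoperative=not, Left proportioning valve stuck=not → not all inputs occur → does not occur.
Service line fails [AND]: Auxiliary pad sensor fails=occurs, Bleed valve faulted=not → not all inputs occur → does not occur.
Braking system failure [OR]: ABS chain fails=occurs, Parking branch down=not, Service line fails=not → at least one input occurs → occurs.

Yes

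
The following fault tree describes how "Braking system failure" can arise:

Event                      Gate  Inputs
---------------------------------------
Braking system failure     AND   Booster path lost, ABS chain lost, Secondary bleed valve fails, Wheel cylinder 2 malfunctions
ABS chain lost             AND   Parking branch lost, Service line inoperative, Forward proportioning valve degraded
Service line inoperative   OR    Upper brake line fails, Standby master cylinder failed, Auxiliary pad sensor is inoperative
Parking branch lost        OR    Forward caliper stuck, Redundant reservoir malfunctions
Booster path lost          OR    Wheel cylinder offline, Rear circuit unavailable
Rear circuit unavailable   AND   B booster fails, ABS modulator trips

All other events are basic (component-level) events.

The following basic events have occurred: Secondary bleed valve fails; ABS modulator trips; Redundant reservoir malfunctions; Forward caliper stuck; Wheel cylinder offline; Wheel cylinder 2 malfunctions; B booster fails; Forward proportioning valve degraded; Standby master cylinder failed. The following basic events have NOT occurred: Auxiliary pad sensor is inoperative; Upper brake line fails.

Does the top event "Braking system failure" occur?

Rear circuit unavailable [AND]: B booster fails=occurs, ABS modulator trips=occurs → all inputs occur → occurs.
Booster path lost [OR]: Wheel cylinder offline=occurs, Rear circuit unavailable=occurs → at least one input occurs → occurs.
Parking branch lost [OR]: Forward caliper stuck=occurs, Redundant reservoir malfunctions=occurs → at least one input occurs → occurs.
Service line inoperative [OR]: Upper brake line fails=not, Standby master cylinder failed=occurs, Auxiliary pad sensor is inoperative=not → at least one input occurs → occurs.
ABS chain lost [AND]: Parking branch lost=occurs, Service line inoperative=occurs, Forward proportioning valve degraded=occurs → all inputs occur → occurs.
Braking system failure [AND]: Booster path lost=occurs, ABS chain lost=occurs, Secondary bleed valve fails=occurs, Wheel cylinder 2 malfunctions=occurs → all inputs occur → occurs.

Yes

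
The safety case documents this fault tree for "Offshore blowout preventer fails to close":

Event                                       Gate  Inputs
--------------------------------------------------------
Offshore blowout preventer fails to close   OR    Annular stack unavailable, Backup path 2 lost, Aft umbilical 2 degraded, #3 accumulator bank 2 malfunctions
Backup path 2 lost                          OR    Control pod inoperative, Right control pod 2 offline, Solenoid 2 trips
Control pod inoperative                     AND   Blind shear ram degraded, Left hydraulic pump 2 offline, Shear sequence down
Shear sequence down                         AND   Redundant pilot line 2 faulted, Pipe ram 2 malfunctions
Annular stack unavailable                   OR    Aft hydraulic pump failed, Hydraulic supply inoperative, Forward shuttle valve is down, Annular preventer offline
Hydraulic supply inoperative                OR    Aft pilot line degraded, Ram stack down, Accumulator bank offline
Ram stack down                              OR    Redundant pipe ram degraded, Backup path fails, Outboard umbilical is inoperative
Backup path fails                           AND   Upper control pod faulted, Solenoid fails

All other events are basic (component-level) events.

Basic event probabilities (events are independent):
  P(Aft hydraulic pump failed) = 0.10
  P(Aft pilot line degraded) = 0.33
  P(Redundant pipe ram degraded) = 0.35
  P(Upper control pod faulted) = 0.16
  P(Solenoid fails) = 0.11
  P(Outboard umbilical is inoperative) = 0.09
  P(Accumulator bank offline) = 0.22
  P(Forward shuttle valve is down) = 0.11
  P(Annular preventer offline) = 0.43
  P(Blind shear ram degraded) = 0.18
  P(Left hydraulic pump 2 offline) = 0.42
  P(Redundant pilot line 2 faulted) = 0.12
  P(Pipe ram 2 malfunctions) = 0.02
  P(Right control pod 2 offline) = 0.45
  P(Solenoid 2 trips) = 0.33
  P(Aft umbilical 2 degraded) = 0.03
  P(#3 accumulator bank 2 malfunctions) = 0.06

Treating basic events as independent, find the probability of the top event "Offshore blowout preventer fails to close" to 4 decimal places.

0.9534

P(Backup path fails) [AND] = 0.16 × 0.11 = 0.017600
P(Ram stack down) [OR] = 1 − (1−0.35) × (1−0.017600) × (1−0.09) = 0.418910
P(Hydraulic supply inoperative) [OR] = 1 − (1−0.33) × (1−0.418910) × (1−0.22) = 0.696322
P(Annular stack unavailable) [OR] = 1 − (1−0.10) × (1−0.696322) × (1−0.11) × (1−0.43) = 0.861350
P(Shear sequence down) [AND] = 0.12 × 0.02 = 0.002400
P(Control pod inoperative) [AND] = 0.18 × 0.42 × 0.002400 = 0.000181
P(Backup path 2 lost) [OR] = 1 − (1−0.000181) × (1−0.45) × (1−0.33) = 0.631567
P(Offshore blowout preventer fails to close) [OR] = 1 − (1−0.861350) × (1−0.631567) × (1−0.03) × (1−0.06) = 0.953422
Rounded to 4 decimal places: P(Offshore blowout preventer fails to close) ≈ 0.9534.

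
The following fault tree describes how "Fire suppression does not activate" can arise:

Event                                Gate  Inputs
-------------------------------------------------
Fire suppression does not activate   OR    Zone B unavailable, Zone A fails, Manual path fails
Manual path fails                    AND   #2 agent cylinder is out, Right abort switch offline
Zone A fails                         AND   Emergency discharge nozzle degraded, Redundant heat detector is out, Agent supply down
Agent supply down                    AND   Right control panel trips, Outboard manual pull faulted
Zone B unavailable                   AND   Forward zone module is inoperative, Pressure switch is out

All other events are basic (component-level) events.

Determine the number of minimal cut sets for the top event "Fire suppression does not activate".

Zone B unavailable [AND]: one cut set from each child combined → 1 × 1 = 1 cut set(s).
Agent supply down [AND]: one cut set from each child combined → 1 × 1 = 1 cut set(s).
Zone A fails [AND]: one cut set from each child combined → 1 × 1 × 1 = 1 cut set(s).
Manual path fails [AND]: one cut set from each child combined → 1 × 1 = 1 cut set(s).
Fire suppression does not activate [OR]: union of children's cut sets → 3 cut set(s).
Minimal cut sets: {Forward zone module is inoperative, Pressure switch is out}; {Emergency discharge nozzle degraded, Outboard manual pull faulted, Redundant heat detector is out, Right control panel trips}; {#2 agent cylinder is out, Right abort switch offline}.

3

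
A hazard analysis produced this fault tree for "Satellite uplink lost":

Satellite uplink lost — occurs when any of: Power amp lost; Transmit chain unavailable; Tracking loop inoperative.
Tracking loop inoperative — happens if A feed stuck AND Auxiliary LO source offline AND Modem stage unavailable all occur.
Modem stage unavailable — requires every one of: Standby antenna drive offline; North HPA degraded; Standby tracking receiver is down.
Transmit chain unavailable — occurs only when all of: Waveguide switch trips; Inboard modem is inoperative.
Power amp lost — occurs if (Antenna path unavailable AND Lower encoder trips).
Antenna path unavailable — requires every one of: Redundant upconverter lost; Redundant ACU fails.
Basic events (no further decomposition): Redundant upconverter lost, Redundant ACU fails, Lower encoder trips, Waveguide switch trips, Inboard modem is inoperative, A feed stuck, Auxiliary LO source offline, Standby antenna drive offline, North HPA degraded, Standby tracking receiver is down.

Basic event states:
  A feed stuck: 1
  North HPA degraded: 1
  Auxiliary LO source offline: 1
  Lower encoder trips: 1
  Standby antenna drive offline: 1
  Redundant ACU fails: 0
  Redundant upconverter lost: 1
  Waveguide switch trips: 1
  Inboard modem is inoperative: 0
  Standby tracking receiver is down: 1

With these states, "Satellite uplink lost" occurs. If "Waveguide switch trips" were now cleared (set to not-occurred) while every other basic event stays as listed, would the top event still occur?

Yes

Counterfactual: set "Waveguide switch trips" to not occurred.
Antenna path unavailable [AND]: Redundant upconverter lost=occurs, Redundant ACU fails=not → not all inputs occur → does not occur.
Power amp lost [AND]: Antenna path unavailable=not, Lower encoder trips=occurs → not all inputs occur → does not occur.
Transmit chain unavailable [AND]: Waveguide switch trips=not, Inboard modem is inoperative=not → not all inputs occur → does not occur.
Modem stage unavailable [AND]: Standby antenna drive offline=occurs, North HPA degraded=occurs, Standby tracking receiver is down=occurs → all inputs occur → occurs.
Tracking loop inoperative [AND]: A feed stuck=occurs, Auxiliary LO source offline=occurs, Modem stage unavailable=occurs → all inputs occur → occurs.
Satellite uplink lost [OR]: Power amp lost=not, Transmit chain unavailable=not, Tracking loop inoperative=occurs → at least one input occurs → occurs.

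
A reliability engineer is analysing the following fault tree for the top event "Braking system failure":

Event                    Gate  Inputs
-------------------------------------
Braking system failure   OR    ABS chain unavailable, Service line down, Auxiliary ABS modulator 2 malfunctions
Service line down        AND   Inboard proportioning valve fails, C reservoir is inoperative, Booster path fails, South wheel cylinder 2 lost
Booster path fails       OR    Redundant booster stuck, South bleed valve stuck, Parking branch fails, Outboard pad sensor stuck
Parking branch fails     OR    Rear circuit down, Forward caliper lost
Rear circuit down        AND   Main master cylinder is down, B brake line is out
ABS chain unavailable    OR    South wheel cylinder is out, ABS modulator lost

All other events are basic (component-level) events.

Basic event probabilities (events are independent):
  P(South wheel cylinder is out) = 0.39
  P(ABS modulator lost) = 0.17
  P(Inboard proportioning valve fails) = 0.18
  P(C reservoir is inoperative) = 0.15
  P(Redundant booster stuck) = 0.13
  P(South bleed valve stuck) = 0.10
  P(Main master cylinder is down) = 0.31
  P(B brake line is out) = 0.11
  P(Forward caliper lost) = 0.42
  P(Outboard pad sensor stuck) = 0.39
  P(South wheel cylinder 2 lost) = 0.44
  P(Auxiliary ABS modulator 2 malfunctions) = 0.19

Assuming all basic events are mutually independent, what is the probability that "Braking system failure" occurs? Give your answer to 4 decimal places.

0.5935

P(ABS chain unavailable) [OR] = 1 − (1−0.39) × (1−0.17) = 0.493700
P(Rear circuit down) [AND] = 0.31 × 0.11 = 0.034100
P(Parking branch fails) [OR] = 1 − (1−0.034100) × (1−0.42) = 0.439778
P(Booster path fails) [OR] = 1 − (1−0.13) × (1−0.10) × (1−0.439778) × (1−0.39) = 0.732421
P(Service line down) [AND] = 0.18 × 0.15 × 0.732421 × 0.44 = 0.008701
P(Braking system failure) [OR] = 1 − (1−0.493700) × (1−0.008701) × (1−0.19) = 0.593465
Rounded to 4 decimal places: P(Braking system failure) ≈ 0.5935.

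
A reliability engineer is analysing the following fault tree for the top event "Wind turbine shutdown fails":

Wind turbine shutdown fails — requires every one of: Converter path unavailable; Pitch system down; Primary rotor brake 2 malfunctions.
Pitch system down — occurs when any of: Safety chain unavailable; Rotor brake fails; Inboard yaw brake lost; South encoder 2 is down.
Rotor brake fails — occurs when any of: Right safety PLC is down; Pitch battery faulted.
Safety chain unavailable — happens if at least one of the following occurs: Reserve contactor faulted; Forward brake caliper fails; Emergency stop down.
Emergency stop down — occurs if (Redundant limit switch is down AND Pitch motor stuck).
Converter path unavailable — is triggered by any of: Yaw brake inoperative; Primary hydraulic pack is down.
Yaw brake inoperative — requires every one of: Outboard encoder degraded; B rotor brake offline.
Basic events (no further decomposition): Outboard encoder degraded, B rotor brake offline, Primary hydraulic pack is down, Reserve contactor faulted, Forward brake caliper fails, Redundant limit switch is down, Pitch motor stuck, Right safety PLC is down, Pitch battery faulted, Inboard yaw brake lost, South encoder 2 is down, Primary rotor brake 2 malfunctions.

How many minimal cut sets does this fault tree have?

Yaw brake inoperative [AND]: one cut set from each child combined → 1 × 1 = 1 cut set(s).
Converter path unavailable [OR]: union of children's cut sets → 2 cut set(s).
Emergency stop down [AND]: one cut set from each child combined → 1 × 1 = 1 cut set(s).
Safety chain unavailable [OR]: union of children's cut sets → 3 cut set(s).
Rotor brake fails [OR]: union of children's cut sets → 2 cut set(s).
Pitch system down [OR]: union of children's cut sets → 7 cut set(s).
Wind turbine shutdown fails [AND]: one cut set from each child combined → 2 × 7 × 1 = 14 cut set(s).

14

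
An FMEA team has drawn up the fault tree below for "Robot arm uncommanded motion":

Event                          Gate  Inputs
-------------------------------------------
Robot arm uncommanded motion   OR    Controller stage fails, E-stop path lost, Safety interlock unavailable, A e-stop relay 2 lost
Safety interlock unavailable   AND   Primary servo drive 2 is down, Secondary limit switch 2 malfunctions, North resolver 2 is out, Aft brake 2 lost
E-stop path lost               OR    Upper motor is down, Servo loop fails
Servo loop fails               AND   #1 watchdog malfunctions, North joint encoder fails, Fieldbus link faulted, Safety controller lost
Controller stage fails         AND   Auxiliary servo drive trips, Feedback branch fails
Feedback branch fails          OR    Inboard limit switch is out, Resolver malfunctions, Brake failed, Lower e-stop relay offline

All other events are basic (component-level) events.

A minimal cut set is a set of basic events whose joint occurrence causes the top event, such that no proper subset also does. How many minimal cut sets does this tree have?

Feedback branch fails [OR]: union of children's cut sets → 4 cut set(s).
Controller stage fails [AND]: one cut set from each child combined → 1 × 4 = 4 cut set(s).
Servo loop fails [AND]: one cut set from each child combined → 1 × 1 × 1 × 1 = 1 cut set(s).
E-stop path lost [OR]: union of children's cut sets → 2 cut set(s).
Safety interlock unavailable [AND]: one cut set from each child combined → 1 × 1 × 1 × 1 = 1 cut set(s).
Robot arm uncommanded motion [OR]: union of children's cut sets → 8 cut set(s).
Minimal cut sets: {Auxiliary servo drive trips, Inboard limit switch is out}; {Auxiliary servo drive trips, Resolver malfunctions}; {Auxiliary servo drive trips, Brake failed}; {Auxiliary servo drive trips, Lower e-stop relay offline}; {Upper motor is down}; {#1 watchdog malfunctions, Fieldbus link faulted, North joint encoder fails, Safety controller lost}; {Aft brake 2 lost, North resolver 2 is out, Primary servo drive 2 is down, Secondary limit switch 2 malfunctions}; {A e-stop relay 2 lost}.

8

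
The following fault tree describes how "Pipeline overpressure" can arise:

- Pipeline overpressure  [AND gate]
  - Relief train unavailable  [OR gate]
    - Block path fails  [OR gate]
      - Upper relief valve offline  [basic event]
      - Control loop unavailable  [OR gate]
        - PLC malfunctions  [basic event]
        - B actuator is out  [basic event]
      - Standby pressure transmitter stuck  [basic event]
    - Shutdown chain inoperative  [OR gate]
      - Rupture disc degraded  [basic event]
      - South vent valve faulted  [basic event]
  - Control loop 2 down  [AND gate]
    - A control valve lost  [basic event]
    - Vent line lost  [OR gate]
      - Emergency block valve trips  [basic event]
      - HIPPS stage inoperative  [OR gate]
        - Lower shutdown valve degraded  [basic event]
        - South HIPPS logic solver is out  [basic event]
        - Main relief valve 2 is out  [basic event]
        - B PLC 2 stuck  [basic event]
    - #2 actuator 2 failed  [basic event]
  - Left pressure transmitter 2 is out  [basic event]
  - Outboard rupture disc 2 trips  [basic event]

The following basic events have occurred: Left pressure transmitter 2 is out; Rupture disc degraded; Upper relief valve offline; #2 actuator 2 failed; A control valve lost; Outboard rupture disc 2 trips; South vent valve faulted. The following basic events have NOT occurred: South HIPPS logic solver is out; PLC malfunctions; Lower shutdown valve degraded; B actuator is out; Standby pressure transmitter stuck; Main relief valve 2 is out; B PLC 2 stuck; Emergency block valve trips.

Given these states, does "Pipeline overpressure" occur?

Control loop unavailable [OR]: PLC malfunctions=not, B actuator is out=not → no input occurs → does not occur.
Block path fails [OR]: Upper relief valve offline=occurs, Control loop unavailable=not, Standby pressure transmitter stuck=not → at least one input occurs → occurs.
Shutdown chain inoperative [OR]: Rupture disc degraded=occurs, South vent valve faulted=occurs → at least one input occurs → occurs.
Relief train unavailable [OR]: Block path fails=occurs, Shutdown chain inoperative=occurs → at least one input occurs → occurs.
HIPPS stage inoperative [OR]: Lower shutdown valve degraded=not, South HIPPS logic solver is out=not, Main relief valve 2 is out=not, B PLC 2 stuck=not → no input occurs → does not occur.
Vent line lost [OR]: Emergency block valve trips=not, HIPPS stage inoperative=not → no input occurs → does not occur.
Control loop 2 down [AND]: A control valve lost=occurs, Vent line lost=not, #2 actuator 2 failed=occurs → not all inputs occur → does not occur.
Pipeline overpressure [AND]: Relief train unavailable=occurs, Control loop 2 down=not, Left pressure transmitter 2 is out=occurs, Outboard rupture disc 2 trips=occurs → not all inputs occur → does not occur.

No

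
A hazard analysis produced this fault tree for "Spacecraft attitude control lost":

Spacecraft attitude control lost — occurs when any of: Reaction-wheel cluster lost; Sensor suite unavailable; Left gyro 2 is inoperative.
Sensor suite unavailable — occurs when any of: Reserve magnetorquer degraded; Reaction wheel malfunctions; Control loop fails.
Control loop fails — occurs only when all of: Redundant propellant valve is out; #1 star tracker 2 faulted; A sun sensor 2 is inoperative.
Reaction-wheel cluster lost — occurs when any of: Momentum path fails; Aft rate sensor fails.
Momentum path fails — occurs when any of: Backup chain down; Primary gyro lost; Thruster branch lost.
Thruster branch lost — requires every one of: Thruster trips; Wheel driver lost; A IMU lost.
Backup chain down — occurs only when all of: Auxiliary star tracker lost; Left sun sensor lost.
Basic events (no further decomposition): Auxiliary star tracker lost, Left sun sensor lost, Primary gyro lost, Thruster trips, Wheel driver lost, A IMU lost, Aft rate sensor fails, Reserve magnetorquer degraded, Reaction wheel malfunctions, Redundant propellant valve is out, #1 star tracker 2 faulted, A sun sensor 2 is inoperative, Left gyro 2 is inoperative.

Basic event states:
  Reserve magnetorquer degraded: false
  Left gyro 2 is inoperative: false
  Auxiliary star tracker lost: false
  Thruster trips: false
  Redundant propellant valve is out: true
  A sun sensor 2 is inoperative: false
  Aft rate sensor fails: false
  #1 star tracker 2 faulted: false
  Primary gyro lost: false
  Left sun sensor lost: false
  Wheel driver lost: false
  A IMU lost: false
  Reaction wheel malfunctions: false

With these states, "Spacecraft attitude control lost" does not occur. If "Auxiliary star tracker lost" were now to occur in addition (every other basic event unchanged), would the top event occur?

No

Counterfactual: set "Auxiliary star tracker lost" to occurred.
Backup chain down [AND]: Auxiliary star tracker lost=occurs, Left sun sensor lost=not → not all inputs occur → does not occur.
Thruster branch lost [AND]: Thruster trips=not, Wheel driver lost=not, A IMU lost=not → not all inputs occur → does not occur.
Momentum path fails [OR]: Backup chain down=not, Primary gyro lost=not, Thruster branch lost=not → no input occurs → does not occur.
Reaction-wheel cluster lost [OR]: Momentum path fails=not, Aft rate sensor fails=not → no input occurs → does not occur.
Control loop fails [AND]: Redundant propellant valve is out=occurs, #1 star tracker 2 faulted=not, A sun sensor 2 is inoperative=not → not all inputs occur → does not occur.
Sensor suite unavailable [OR]: Reserve magnetorquer degraded=not, Reaction wheel malfunctions=not, Control loop fails=not → no input occurs → does not occur.
Spacecraft attitude control lost [OR]: Reaction-wheel cluster lost=not, Sensor suite unavailable=not, Left gyro 2 is inoperative=not → no input occurs → does not occur.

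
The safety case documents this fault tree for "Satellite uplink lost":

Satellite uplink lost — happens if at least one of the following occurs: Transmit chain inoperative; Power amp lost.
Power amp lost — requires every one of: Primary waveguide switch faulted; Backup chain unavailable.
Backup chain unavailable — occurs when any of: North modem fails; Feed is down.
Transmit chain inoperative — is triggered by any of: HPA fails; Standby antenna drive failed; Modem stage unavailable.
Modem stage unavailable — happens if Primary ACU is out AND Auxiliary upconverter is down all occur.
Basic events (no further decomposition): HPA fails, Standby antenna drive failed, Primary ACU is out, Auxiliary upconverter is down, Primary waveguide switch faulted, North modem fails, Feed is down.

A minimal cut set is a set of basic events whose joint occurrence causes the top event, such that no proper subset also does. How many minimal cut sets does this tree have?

Modem stage unavailable [AND]: one cut set from each child combined → 1 × 1 = 1 cut set(s).
Transmit chain inoperative [OR]: union of children's cut sets → 3 cut set(s).
Backup chain unavailable [OR]: union of children's cut sets → 2 cut set(s).
Power amp lost [AND]: one cut set from each child combined → 1 × 2 = 2 cut set(s).
Satellite uplink lost [OR]: union of children's cut sets → 5 cut set(s).
Minimal cut sets: {HPA fails}; {Standby antenna drive failed}; {Auxiliary upconverter is down, Primary ACU is out}; {North modem fails, Primary waveguide switch faulted}; {Feed is down, Primary waveguide switch faulted}.

5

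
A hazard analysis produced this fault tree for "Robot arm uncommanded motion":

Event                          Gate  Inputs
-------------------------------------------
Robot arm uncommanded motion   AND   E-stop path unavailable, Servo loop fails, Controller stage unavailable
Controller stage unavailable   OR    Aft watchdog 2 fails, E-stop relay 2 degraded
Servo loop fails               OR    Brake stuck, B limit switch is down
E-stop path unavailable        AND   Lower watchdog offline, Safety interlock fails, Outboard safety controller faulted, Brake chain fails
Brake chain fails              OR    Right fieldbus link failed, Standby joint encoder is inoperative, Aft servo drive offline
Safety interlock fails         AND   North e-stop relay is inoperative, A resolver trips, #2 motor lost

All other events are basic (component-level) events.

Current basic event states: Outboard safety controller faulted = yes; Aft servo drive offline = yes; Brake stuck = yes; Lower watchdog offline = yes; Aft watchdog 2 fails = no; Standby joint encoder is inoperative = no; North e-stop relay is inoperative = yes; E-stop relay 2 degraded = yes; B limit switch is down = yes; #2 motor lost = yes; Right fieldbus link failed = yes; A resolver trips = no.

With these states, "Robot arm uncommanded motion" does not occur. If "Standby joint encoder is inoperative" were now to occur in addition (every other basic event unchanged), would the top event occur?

Counterfactual: set "Standby joint encoder is inoperative" to occurred.
Safety interlock fails [AND]: North e-stop relay is inoperative=occurs, A resolver trips=not, #2 motor lost=occurs → not all inputs occur → does not occur.
Brake chain fails [OR]: Right fieldbus link failed=occurs, Standby joint encoder is inoperative=occurs, Aft servo drive offline=occurs → at least one input occurs → occurs.
E-stop path unavailable [AND]: Lower watchdog offline=occurs, Safety interlock fails=not, Outboard safety controller faulted=occurs, Brake chain fails=occurs → not all inputs occur → does not occur.
Servo loop fails [OR]: Brake stuck=occurs, B limit switch is down=occurs → at least one input occurs → occurs.
Controller stage unavailable [OR]: Aft watchdog 2 fails=not, E-stop relay 2 degraded=occurs → at least one input occurs → occurs.
Robot arm uncommanded motion [AND]: E-stop path unavailable=not, Servo loop fails=occurs, Controller stage unavailable=occurs → not all inputs occur → does not occur.

No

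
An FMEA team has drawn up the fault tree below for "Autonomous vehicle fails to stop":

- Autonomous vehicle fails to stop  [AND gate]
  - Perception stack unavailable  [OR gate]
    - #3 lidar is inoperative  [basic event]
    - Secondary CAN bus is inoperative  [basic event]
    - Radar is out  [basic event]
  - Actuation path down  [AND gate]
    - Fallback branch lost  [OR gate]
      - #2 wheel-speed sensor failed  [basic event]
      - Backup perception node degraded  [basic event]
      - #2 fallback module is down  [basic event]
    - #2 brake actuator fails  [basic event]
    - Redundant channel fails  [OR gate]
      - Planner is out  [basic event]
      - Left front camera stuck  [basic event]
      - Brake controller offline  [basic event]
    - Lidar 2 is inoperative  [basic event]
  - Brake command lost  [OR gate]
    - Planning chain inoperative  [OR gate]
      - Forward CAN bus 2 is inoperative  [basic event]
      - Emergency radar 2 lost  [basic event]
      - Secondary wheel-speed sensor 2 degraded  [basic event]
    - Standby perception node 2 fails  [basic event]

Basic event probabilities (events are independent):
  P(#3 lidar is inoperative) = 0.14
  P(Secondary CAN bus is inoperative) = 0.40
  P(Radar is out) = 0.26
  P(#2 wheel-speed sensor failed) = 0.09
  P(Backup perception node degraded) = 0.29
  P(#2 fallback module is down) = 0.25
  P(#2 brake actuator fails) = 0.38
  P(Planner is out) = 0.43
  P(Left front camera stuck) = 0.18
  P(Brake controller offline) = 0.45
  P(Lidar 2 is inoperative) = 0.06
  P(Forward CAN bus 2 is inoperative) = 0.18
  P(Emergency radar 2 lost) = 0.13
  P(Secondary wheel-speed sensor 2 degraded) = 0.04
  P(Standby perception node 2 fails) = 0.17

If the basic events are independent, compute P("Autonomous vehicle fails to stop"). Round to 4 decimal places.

P(Perception stack unavailable) [OR] = 1 − (1−0.14) × (1−0.40) × (1−0.26) = 0.618160
P(Fallback branch lost) [OR] = 1 − (1−0.09) × (1−0.29) × (1−0.25) = 0.515425
P(Redundant channel fails) [OR] = 1 − (1−0.43) × (1−0.18) × (1−0.45) = 0.742930
P(Actuation path down) [AND] = 0.515425 × 0.38 × 0.742930 × 0.06 = 0.008731
P(Planning chain inoperative) [OR] = 1 − (1−0.18) × (1−0.13) × (1−0.04) = 0.315136
P(Brake command lost) [OR] = 1 − (1−0.315136) × (1−0.17) = 0.431563
P(Autonomous vehicle fails to stop) [AND] = 0.618160 × 0.008731 × 0.431563 = 0.002329
Rounded to 4 decimal places: P(Autonomous vehicle fails to stop) ≈ 0.0023.

0.0023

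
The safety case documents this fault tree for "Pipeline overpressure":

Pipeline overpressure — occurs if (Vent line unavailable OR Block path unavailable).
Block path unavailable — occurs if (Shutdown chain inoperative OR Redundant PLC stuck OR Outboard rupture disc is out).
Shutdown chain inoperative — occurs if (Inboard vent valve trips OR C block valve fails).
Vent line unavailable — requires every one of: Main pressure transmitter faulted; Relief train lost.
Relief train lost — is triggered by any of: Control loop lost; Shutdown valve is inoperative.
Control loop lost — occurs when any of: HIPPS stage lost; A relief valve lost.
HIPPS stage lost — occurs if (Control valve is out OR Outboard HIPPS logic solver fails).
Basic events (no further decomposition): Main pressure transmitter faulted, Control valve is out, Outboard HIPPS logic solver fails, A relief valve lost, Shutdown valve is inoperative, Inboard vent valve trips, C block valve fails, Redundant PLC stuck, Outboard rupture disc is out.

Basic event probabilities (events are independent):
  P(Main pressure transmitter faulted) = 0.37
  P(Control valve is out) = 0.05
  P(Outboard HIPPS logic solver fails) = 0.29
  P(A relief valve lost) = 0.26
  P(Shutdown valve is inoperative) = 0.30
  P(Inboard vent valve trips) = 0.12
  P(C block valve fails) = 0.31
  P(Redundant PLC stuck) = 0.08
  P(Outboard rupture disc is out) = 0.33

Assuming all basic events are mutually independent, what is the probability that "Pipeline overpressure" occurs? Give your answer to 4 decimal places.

P(HIPPS stage lost) [OR] = 1 − (1−0.05) × (1−0.29) = 0.325500
P(Control loop lost) [OR] = 1 − (1−0.325500) × (1−0.26) = 0.500870
P(Relief train lost) [OR] = 1 − (1−0.500870) × (1−0.30) = 0.650609
P(Vent line unavailable) [AND] = 0.37 × 0.650609 = 0.240725
P(Shutdown chain inoperative) [OR] = 1 − (1−0.12) × (1−0.31) = 0.392800
P(Block path unavailable) [OR] = 1 − (1−0.392800) × (1−0.08) × (1−0.33) = 0.625722
P(Pipeline overpressure) [OR] = 1 − (1−0.240725) × (1−0.625722) = 0.715820
Rounded to 4 decimal places: P(Pipeline overpressure) ≈ 0.7158.

0.7158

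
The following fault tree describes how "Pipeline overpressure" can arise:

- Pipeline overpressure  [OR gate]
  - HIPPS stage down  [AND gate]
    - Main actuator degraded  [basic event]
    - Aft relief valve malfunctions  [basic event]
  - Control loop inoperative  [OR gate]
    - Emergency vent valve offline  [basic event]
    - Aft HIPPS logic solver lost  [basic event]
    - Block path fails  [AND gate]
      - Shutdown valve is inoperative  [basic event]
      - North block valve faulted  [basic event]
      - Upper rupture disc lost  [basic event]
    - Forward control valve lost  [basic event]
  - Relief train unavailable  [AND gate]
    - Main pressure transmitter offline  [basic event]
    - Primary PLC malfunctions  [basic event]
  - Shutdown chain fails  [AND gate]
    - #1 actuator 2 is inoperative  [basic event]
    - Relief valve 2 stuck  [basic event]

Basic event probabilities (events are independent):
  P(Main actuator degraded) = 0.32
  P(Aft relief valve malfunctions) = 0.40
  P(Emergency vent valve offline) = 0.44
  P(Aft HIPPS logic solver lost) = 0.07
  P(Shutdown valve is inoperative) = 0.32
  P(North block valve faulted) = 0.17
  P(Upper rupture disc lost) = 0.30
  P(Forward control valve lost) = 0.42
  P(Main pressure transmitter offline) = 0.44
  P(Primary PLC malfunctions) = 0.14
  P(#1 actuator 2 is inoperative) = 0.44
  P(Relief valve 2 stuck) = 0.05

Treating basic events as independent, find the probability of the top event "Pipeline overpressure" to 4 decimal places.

P(HIPPS stage down) [AND] = 0.32 × 0.40 = 0.128000
P(Block path fails) [AND] = 0.32 × 0.17 × 0.30 = 0.016320
P(Control loop inoperative) [OR] = 1 − (1−0.44) × (1−0.07) × (1−0.016320) × (1−0.42) = 0.702866
P(Relief train unavailable) [AND] = 0.44 × 0.14 = 0.061600
P(Shutdown chain fails) [AND] = 0.44 × 0.05 = 0.022000
P(Pipeline overpressure) [OR] = 1 − (1−0.128000) × (1−0.702866) × (1−0.061600) × (1−0.022000) = 0.762209
Rounded to 4 decimal places: P(Pipeline overpressure) ≈ 0.7622.

0.7622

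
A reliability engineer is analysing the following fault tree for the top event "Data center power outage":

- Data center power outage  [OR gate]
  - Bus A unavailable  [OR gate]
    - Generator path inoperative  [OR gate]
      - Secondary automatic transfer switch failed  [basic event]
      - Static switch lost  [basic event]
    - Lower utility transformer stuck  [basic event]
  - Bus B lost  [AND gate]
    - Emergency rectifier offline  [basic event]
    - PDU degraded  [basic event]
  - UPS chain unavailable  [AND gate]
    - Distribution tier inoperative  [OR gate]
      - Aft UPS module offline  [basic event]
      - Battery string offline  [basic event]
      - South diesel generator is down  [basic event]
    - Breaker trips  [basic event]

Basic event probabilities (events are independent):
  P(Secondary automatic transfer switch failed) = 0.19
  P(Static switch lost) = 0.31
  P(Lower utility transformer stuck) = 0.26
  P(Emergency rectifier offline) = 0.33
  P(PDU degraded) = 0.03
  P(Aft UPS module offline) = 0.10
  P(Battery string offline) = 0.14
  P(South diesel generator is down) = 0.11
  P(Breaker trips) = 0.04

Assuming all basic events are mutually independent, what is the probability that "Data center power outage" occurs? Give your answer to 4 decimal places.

P(Generator path inoperative) [OR] = 1 − (1−0.19) × (1−0.31) = 0.441100
P(Bus A unavailable) [OR] = 1 − (1−0.441100) × (1−0.26) = 0.586414
P(Bus B lost) [AND] = 0.33 × 0.03 = 0.009900
P(Distribution tier inoperative) [OR] = 1 − (1−0.10) × (1−0.14) × (1−0.11) = 0.311140
P(UPS chain unavailable) [AND] = 0.311140 × 0.04 = 0.012446
P(Data center power outage) [OR] = 1 − (1−0.586414) × (1−0.009900) × (1−0.012446) = 0.595605
Rounded to 4 decimal places: P(Data center power outage) ≈ 0.5956.

0.5956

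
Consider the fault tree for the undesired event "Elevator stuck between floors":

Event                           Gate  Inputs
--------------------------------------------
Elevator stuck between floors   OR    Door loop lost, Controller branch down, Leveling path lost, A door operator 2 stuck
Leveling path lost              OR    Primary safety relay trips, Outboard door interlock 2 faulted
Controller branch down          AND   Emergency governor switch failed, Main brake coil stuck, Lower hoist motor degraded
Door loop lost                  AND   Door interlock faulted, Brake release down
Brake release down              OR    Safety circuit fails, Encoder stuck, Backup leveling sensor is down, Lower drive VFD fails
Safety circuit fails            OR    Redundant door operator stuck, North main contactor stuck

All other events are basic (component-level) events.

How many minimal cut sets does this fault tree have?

Safety circuit fails [OR]: union of children's cut sets → 2 cut set(s).
Brake release down [OR]: union of children's cut sets → 5 cut set(s).
Door loop lost [AND]: one cut set from each child combined → 1 × 5 = 5 cut set(s).
Controller branch down [AND]: one cut set from each child combined → 1 × 1 × 1 = 1 cut set(s).
Leveling path lost [OR]: union of children's cut sets → 2 cut set(s).
Elevator stuck between floors [OR]: union of children's cut sets → 9 cut set(s).
Minimal cut sets: {Door interlock faulted, Redundant door operator stuck}; {Door interlock faulted, North main contactor stuck}; {Door interlock faulted, Encoder stuck}; {Backup leveling sensor is down, Door interlock faulted}; {Door interlock faulted, Lower drive VFD fails}; {Emergency governor switch failed, Lower hoist motor degraded, Main brake coil stuck}; {Primary safety relay trips}; {Outboard door interlock 2 faulted}; {A door operator 2 stuck}.

9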